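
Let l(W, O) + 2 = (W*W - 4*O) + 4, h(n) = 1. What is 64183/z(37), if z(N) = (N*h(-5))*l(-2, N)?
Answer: -64183/5254 ≈ -12.216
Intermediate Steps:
l(W, O) = 2 + W² - 4*O (l(W, O) = -2 + ((W*W - 4*O) + 4) = -2 + ((W² - 4*O) + 4) = -2 + (4 + W² - 4*O) = 2 + W² - 4*O)
z(N) = N*(6 - 4*N) (z(N) = (N*1)*(2 + (-2)² - 4*N) = N*(2 + 4 - 4*N) = N*(6 - 4*N))
64183/z(37) = 64183/((2*37*(3 - 2*37))) = 64183/((2*37*(3 - 74))) = 64183/((2*37*(-71))) = 64183/(-5254) = 64183*(-1/5254) = -64183/5254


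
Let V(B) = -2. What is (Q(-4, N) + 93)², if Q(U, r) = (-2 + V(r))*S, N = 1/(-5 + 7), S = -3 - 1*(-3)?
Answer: 8649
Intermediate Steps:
S = 0 (S = -3 + 3 = 0)
N = ½ (N = 1/2 = ½ ≈ 0.50000)
Q(U, r) = 0 (Q(U, r) = (-2 - 2)*0 = -4*0 = 0)
(Q(-4, N) + 93)² = (0 + 93)² = 93² = 8649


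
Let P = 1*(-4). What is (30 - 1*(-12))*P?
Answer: -168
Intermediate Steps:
P = -4
(30 - 1*(-12))*P = (30 - 1*(-12))*(-4) = (30 + 12)*(-4) = 42*(-4) = -168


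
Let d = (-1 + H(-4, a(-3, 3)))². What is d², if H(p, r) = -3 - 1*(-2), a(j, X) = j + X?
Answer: 16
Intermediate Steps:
a(j, X) = X + j
H(p, r) = -1 (H(p, r) = -3 + 2 = -1)
d = 4 (d = (-1 - 1)² = (-2)² = 4)
d² = 4² = 16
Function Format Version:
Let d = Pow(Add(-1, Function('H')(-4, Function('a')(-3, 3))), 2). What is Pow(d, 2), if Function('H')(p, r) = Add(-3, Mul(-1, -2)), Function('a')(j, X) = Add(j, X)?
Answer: 16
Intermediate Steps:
Function('a')(j, X) = Add(X, j)
Function('H')(p, r) = -1 (Function('H')(p, r) = Add(-3, 2) = -1)
d = 4 (d = Pow(Add(-1, -1), 2) = Pow(-2, 2) = 4)
Pow(d, 2) = Pow(4, 2) = 16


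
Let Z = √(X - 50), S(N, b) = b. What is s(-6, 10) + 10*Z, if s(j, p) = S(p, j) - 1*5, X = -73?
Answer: -11 + 10*I*√123 ≈ -11.0 + 110.91*I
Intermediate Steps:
s(j, p) = -5 + j (s(j, p) = j - 1*5 = j - 5 = -5 + j)
Z = I*√123 (Z = √(-73 - 50) = √(-123) = I*√123 ≈ 11.091*I)
s(-6, 10) + 10*Z = (-5 - 6) + 10*(I*√123) = -11 + 10*I*√123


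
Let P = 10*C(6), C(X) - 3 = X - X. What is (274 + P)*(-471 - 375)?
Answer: -257184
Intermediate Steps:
C(X) = 3 (C(X) = 3 + (X - X) = 3 + 0 = 3)
P = 30 (P = 10*3 = 30)
(274 + P)*(-471 - 375) = (274 + 30)*(-471 - 375) = 304*(-846) = -257184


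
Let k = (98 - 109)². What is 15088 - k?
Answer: 14967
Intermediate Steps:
k = 121 (k = (-11)² = 121)
15088 - k = 15088 - 1*121 = 15088 - 121 = 14967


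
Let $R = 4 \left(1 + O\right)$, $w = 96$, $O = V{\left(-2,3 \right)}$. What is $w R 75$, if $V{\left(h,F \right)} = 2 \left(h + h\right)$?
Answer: $-201600$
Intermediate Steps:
$V{\left(h,F \right)} = 4 h$ ($V{\left(h,F \right)} = 2 \cdot 2 h = 4 h$)
$O = -8$ ($O = 4 \left(-2\right) = -8$)
$R = -28$ ($R = 4 \left(1 - 8\right) = 4 \left(-7\right) = -28$)
$w R 75 = 96 \left(-28\right) 75 = \left(-2688\right) 75 = -201600$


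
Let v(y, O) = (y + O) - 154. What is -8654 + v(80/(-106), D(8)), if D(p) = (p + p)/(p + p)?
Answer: -466811/53 ≈ -8807.8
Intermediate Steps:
D(p) = 1 (D(p) = (2*p)/((2*p)) = (2*p)*(1/(2*p)) = 1)
v(y, O) = -154 + O + y (v(y, O) = (O + y) - 154 = -154 + O + y)
-8654 + v(80/(-106), D(8)) = -8654 + (-154 + 1 + 80/(-106)) = -8654 + (-154 + 1 + 80*(-1/106)) = -8654 + (-154 + 1 - 40/53) = -8654 - 8149/53 = -466811/53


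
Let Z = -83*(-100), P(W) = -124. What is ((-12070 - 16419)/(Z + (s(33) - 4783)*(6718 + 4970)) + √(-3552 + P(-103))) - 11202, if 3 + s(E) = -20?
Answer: -629151653567/56164228 + 2*I*√919 ≈ -11202.0 + 60.63*I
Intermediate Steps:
s(E) = -23 (s(E) = -3 - 20 = -23)
Z = 8300
((-12070 - 16419)/(Z + (s(33) - 4783)*(6718 + 4970)) + √(-3552 + P(-103))) - 11202 = ((-12070 - 16419)/(8300 + (-23 - 4783)*(6718 + 4970)) + √(-3552 - 124)) - 11202 = (-28489/(8300 - 4806*11688) + √(-3676)) - 11202 = (-28489/(8300 - 56172528) + 2*I*√919) - 11202 = (-28489/(-56164228) + 2*I*√919) - 11202 = (-28489*(-1/56164228) + 2*I*√919) - 11202 = (28489/56164228 + 2*I*√919) - 11202 = -629151653567/56164228 + 2*I*√919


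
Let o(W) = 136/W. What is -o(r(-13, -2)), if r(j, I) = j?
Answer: 136/13 ≈ 10.462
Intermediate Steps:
-o(r(-13, -2)) = -136/(-13) = -136*(-1)/13 = -1*(-136/13) = 136/13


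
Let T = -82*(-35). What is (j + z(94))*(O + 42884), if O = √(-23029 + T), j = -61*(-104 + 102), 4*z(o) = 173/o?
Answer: 493648445/94 + 46045*I*√20159/376 ≈ 5.2516e+6 + 17387.0*I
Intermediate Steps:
z(o) = 173/(4*o) (z(o) = (173/o)/4 = 173/(4*o))
j = 122 (j = -61*(-2) = 122)
T = 2870
O = I*√20159 (O = √(-23029 + 2870) = √(-20159) = I*√20159 ≈ 141.98*I)
(j + z(94))*(O + 42884) = (122 + (173/4)/94)*(I*√20159 + 42884) = (122 + (173/4)*(1/94))*(42884 + I*√20159) = (122 + 173/376)*(42884 + I*√20159) = 46045*(42884 + I*√20159)/376 = 493648445/94 + 46045*I*√20159/376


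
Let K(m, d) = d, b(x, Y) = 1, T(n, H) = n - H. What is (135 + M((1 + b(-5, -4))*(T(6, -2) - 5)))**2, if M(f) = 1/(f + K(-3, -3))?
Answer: 164836/9 ≈ 18315.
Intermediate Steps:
M(f) = 1/(-3 + f) (M(f) = 1/(f - 3) = 1/(-3 + f))
(135 + M((1 + b(-5, -4))*(T(6, -2) - 5)))**2 = (135 + 1/(-3 + (1 + 1)*((6 - 1*(-2)) - 5)))**2 = (135 + 1/(-3 + 2*((6 + 2) - 5)))**2 = (135 + 1/(-3 + 2*(8 - 5)))**2 = (135 + 1/(-3 + 2*3))**2 = (135 + 1/(-3 + 6))**2 = (135 + 1/3)**2 = (406/3)**2 = 164836/9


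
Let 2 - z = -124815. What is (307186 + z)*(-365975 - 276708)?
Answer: -277640984049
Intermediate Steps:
z = 124817 (z = 2 - 1*(-124815) = 2 + 124815 = 124817)
(307186 + z)*(-365975 - 276708) = (307186 + 124817)*(-365975 - 276708) = 432003*(-642683) = -277640984049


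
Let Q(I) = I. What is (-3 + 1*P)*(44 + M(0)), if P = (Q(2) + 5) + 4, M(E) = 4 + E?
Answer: 384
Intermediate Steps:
P = 11 (P = (2 + 5) + 4 = 7 + 4 = 11)
(-3 + 1*P)*(44 + M(0)) = (-3 + 1*11)*(44 + (4 + 0)) = (-3 + 11)*(44 + 4) = 8*48 = 384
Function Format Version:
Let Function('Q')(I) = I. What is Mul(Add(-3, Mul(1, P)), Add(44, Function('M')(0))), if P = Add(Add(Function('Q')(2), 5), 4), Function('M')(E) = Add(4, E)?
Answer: 384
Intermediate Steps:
P = 11 (P = Add(Add(2, 5), 4) = Add(7, 4) = 11)
Mul(Add(-3, Mul(1, P)), Add(44, Function('M')(0))) = Mul(Add(-3, Mul(1, 11)), Add(44, Add(4, 0))) = Mul(Add(-3, 11), Add(44, 4)) = Mul(8, 48) = 384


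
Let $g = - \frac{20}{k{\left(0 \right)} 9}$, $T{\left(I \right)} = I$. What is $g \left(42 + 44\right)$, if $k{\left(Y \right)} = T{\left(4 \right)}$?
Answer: $- \frac{430}{9} \approx -47.778$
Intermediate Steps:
$k{\left(Y \right)} = 4$
$g = - \frac{5}{9}$ ($g = - \frac{20}{4 \cdot 9} = - \frac{20}{36} = \left(-20\right) \frac{1}{36} = - \frac{5}{9} \approx -0.55556$)
$g \left(42 + 44\right) = - \frac{5 \left(42 + 44\right)}{9} = \left(- \frac{5}{9}\right) 86 = - \frac{430}{9}$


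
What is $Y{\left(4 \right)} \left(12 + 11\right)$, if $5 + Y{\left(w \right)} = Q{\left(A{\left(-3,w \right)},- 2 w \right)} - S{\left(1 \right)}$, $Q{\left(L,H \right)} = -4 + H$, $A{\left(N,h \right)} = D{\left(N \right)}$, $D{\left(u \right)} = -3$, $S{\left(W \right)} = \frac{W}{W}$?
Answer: $-414$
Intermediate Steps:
$S{\left(W \right)} = 1$
$A{\left(N,h \right)} = -3$
$Y{\left(w \right)} = -10 - 2 w$ ($Y{\left(w \right)} = -5 - \left(5 + 2 w\right) = -10 - 2 w$)
$Y{\left(4 \right)} \left(12 + 11\right) = \left(-10 - 8\right) \left(12 + 11\right) = \left(-10 - 8\right) 23 = \left(-18\right) 23 = -414$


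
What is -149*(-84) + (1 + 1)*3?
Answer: 12522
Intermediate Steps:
-149*(-84) + (1 + 1)*3 = 12516 + 2*3 = 12516 + 6 = 12522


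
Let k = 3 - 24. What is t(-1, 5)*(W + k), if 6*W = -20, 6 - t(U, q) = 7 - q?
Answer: -292/3 ≈ -97.333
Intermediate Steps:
t(U, q) = -1 + q (t(U, q) = 6 - (7 - q) = 6 + (-7 + q) = -1 + q)
W = -10/3 (W = (⅙)*(-20) = -10/3 ≈ -3.3333)
k = -21
t(-1, 5)*(W + k) = (-1 + 5)*(-10/3 - 21) = 4*(-73/3) = -292/3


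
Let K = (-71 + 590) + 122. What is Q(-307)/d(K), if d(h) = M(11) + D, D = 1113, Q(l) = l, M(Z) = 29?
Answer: -307/1142 ≈ -0.26883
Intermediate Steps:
K = 641 (K = 519 + 122 = 641)
d(h) = 1142 (d(h) = 29 + 1113 = 1142)
Q(-307)/d(K) = -307/1142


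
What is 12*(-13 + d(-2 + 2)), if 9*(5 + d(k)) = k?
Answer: -216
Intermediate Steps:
d(k) = -5 + k/9
12*(-13 + d(-2 + 2)) = 12*(-13 + (-5 + (-2 + 2)/9)) = 12*(-13 + (-5 + (⅑)*0)) = 12*(-13 + (-5 + 0)) = 12*(-13 - 5) = 12*(-18) = -216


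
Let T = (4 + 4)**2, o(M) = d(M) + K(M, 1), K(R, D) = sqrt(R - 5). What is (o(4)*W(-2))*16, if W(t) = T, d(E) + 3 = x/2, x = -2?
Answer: -4096 + 1024*I ≈ -4096.0 + 1024.0*I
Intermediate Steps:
K(R, D) = sqrt(-5 + R)
d(E) = -4 (d(E) = -3 - 2/2 = -3 - 2*1/2 = -3 - 1 = -4)
o(M) = -4 + sqrt(-5 + M)
T = 64 (T = 8**2 = 64)
W(t) = 64
(o(4)*W(-2))*16 = ((-4 + sqrt(-5 + 4))*64)*16 = ((-4 + sqrt(-1))*64)*16 = ((-4 + I)*64)*16 = (-256 + 64*I)*16 = -4096 + 1024*I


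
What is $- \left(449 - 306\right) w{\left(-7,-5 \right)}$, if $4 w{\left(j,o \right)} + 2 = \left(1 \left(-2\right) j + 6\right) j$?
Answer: $\frac{10153}{2} \approx 5076.5$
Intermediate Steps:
$w{\left(j,o \right)} = - \frac{1}{2} + \frac{j \left(6 - 2 j\right)}{4}$ ($w{\left(j,o \right)} = - \frac{1}{2} + \frac{\left(1 \left(-2\right) j + 6\right) j}{4} = - \frac{1}{2} + \frac{\left(- 2 j + 6\right) j}{4} = - \frac{1}{2} + \frac{\left(6 - 2 j\right) j}{4} = - \frac{1}{2} + \frac{j \left(6 - 2 j\right)}{4}$)
$- \left(449 - 306\right) w{\left(-7,-5 \right)} = - \left(449 - 306\right) \left(- \frac{1}{2} - \frac{\left(-7\right)^{2}}{2} + \frac{3}{2} \left(-7\right)\right) = - 143 \left(- \frac{1}{2} - \frac{49}{2} - \frac{21}{2}\right) = - \frac{143 \left(-71\right)}{2} = \left(-1\right) \left(- \frac{10153}{2}\right) = \frac{10153}{2}$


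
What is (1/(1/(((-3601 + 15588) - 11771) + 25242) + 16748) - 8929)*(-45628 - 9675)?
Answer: 210542001107571121/426370585 ≈ 4.9380e+8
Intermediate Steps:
(1/(1/(((-3601 + 15588) - 11771) + 25242) + 16748) - 8929)*(-45628 - 9675) = (1/(1/((11987 - 11771) + 25242) + 16748) - 8929)*(-55303) = (1/(1/(216 + 25242) + 16748) - 8929)*(-55303) = (1/(1/25458 + 16748) - 8929)*(-55303) = (1/(426370585/25458) - 8929)*(-55303) = (25458/426370585 - 8929)*(-55303) = -3807062928007/426370585*(-55303) = 210542001107571121/426370585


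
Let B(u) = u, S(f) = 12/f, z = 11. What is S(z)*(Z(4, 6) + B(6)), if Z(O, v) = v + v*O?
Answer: 432/11 ≈ 39.273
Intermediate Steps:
Z(O, v) = v + O*v
S(z)*(Z(4, 6) + B(6)) = (12/11)*(6*(1 + 4) + 6) = (12*(1/11))*(6*5 + 6) = 12*(30 + 6)/11 = (12/11)*36 = 432/11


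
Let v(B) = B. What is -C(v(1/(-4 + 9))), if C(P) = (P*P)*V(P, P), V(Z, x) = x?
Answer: -1/125 ≈ -0.0080000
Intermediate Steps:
C(P) = P³ (C(P) = (P*P)*P = P²*P = P³)
-C(v(1/(-4 + 9))) = -(1/(-4 + 9))³ = -(1/5)³ = -(⅕)³ = -1*1/125 = -1/125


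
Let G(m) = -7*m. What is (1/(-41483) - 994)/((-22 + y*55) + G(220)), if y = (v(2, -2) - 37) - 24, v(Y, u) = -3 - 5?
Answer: 41234103/222224431 ≈ 0.18555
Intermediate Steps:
v(Y, u) = -8
y = -69 (y = (-8 - 37) - 24 = -45 - 24 = -69)
(1/(-41483) - 994)/((-22 + y*55) + G(220)) = (1/(-41483) - 994)/((-22 - 69*55) - 7*220) = (-1/41483 - 994)/((-22 - 3795) - 1540) = -41234103/(41483*(-3817 - 1540)) = -41234103/41483/(-5357) = -41234103/41483*(-1/5357) = 41234103/222224431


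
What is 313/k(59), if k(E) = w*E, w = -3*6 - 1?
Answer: -313/1121 ≈ -0.27921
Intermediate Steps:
w = -19 (w = -18 - 1 = -19)
k(E) = -19*E
313/k(59) = 313/((-19*59)) = 313/(-1121) = 313*(-1/1121) = -313/1121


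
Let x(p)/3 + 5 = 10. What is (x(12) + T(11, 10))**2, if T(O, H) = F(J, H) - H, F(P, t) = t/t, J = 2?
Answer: 36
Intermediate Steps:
x(p) = 15 (x(p) = -15 + 3*10 = -15 + 30 = 15)
F(P, t) = 1
T(O, H) = 1 - H
(x(12) + T(11, 10))**2 = (15 + (1 - 1*10))**2 = (15 + (1 - 10))**2 = (15 - 9)**2 = 6**2 = 36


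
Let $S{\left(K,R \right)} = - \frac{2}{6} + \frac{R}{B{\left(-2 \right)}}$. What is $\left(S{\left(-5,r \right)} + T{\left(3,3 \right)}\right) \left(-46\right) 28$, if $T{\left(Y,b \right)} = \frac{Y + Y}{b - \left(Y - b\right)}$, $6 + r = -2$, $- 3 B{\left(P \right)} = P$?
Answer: $\frac{39928}{3} \approx 13309.0$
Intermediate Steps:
$B{\left(P \right)} = - \frac{P}{3}$
$r = -8$ ($r = -6 - 2 = -8$)
$T{\left(Y,b \right)} = \frac{2 Y}{- Y + 2 b}$
$S{\left(K,R \right)} = - \frac{1}{3} + \frac{3 R}{2}$ ($S{\left(K,R \right)} = - \frac{2}{6} + \frac{R}{\left(- \frac{1}{3}\right) \left(-2\right)} = \left(-2\right) \frac{1}{6} + \frac{R}{\frac{2}{3}} = - \frac{1}{3} + R \frac{3}{2} = - \frac{1}{3} + \frac{3 R}{2}$)
$\left(S{\left(-5,r \right)} + T{\left(3,3 \right)}\right) \left(-46\right) 28 = \left(\left(- \frac{1}{3} + \frac{3}{2} \left(-8\right)\right) + 2 \cdot 3 \frac{1}{\left(-1\right) 3 + 2 \cdot 3}\right) \left(-46\right) 28 = \left(\left(- \frac{1}{3} - 12\right) + 2 \cdot 3 \frac{1}{-3 + 6}\right) \left(-46\right) 28 = \left(- \frac{37}{3} + 2 \cdot 3 \cdot \frac{1}{3}\right) \left(-46\right) 28 = \left(- \frac{37}{3} + 2\right) \left(-46\right) 28 = \left(- \frac{31}{3}\right) \left(-46\right) 28 = \frac{1426}{3} \cdot 28 = \frac{39928}{3}$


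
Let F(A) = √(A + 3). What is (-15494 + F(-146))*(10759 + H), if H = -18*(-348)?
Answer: -263754362 + 17023*I*√143 ≈ -2.6375e+8 + 2.0357e+5*I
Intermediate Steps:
H = 6264
F(A) = √(3 + A)
(-15494 + F(-146))*(10759 + H) = (-15494 + √(3 - 146))*(10759 + 6264) = (-15494 + √(-143))*17023 = (-15494 + I*√143)*17023 = -263754362 + 17023*I*√143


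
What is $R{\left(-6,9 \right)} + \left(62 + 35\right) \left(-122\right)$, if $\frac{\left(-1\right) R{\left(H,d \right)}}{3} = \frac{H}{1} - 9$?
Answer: $-11789$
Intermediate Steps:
$R{\left(H,d \right)} = 27 - 3 H$ ($R{\left(H,d \right)} = - 3 \left(\frac{H}{1} - 9\right) = - 3 \left(1 H - 9\right) = - 3 \left(H - 9\right) = - 3 \left(-9 + H\right) = 27 - 3 H$)
$R{\left(-6,9 \right)} + \left(62 + 35\right) \left(-122\right) = \left(27 - -18\right) + \left(62 + 35\right) \left(-122\right) = \left(27 + 18\right) + 97 \left(-122\right) = 45 - 11834 = -11789$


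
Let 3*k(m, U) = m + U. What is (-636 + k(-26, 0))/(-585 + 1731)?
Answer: -967/1719 ≈ -0.56254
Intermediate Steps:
k(m, U) = U/3 + m/3 (k(m, U) = (m + U)/3 = (U + m)/3 = U/3 + m/3)
(-636 + k(-26, 0))/(-585 + 1731) = (-636 + ((⅓)*0 + (⅓)*(-26)))/(-585 + 1731) = (-636 + (0 - 26/3))/1146 = (-636 - 26/3)*(1/1146) = -1934/3*1/1146 = -967/1719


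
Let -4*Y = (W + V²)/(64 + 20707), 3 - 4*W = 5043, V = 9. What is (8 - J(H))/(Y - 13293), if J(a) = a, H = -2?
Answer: -830840/1104434433 ≈ -0.00075228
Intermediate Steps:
W = -1260 (W = ¾ - ¼*5043 = ¾ - 5043/4 = -1260)
Y = 1179/83084 (Y = -(-1260 + 9²)/(4*(64 + 20707)) = -(-1260 + 81)/(4*20771) = -(-1179)/(4*20771) = -¼*(-1179/20771) = 1179/83084 ≈ 0.014190)
(8 - J(H))/(Y - 13293) = (8 - 1*(-2))/(1179/83084 - 13293) = (8 + 2)/(-1104434433/83084) = -83084/1104434433*10 = -830840/1104434433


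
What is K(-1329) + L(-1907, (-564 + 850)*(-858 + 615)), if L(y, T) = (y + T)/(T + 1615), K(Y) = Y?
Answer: -90145102/67883 ≈ -1327.9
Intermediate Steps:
L(y, T) = (T + y)/(1615 + T)
K(-1329) + L(-1907, (-564 + 850)*(-858 + 615)) = -1329 + ((-564 + 850)*(-858 + 615) - 1907)/(1615 + (-564 + 850)*(-858 + 615)) = -1329 + (286*(-243) - 1907)/(1615 + 286*(-243)) = -1329 + (-69498 - 1907)/(1615 - 69498) = -1329 - 71405/(-67883) = -1329 - 1/67883*(-71405) = -1329 + 71405/67883 = -90145102/67883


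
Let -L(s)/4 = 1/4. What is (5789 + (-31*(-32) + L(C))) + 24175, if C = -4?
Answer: 30955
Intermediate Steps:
L(s) = -1 (L(s) = -4/4 = -4*¼ = -1)
(5789 + (-31*(-32) + L(C))) + 24175 = (5789 + (-31*(-32) - 1)) + 24175 = (5789 + (992 - 1)) + 24175 = (5789 + 991) + 24175 = 6780 + 24175 = 30955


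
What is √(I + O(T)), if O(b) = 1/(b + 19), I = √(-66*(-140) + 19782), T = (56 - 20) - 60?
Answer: √(-5 + 25*√29022)/5 ≈ 13.044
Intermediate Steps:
T = -24 (T = 36 - 60 = -24)
I = √29022 (I = √(9240 + 19782) = √29022 ≈ 170.36)
O(b) = 1/(19 + b)
√(I + O(T)) = √(√29022 + 1/(19 - 24)) = √(√29022 + 1/(-5)) = √(√29022 - ⅕) = √(-⅕ + √29022)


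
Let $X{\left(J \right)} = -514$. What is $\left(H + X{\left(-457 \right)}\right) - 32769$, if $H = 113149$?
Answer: $79866$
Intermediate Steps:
$\left(H + X{\left(-457 \right)}\right) - 32769 = \left(113149 - 514\right) - 32769 = 112635 - 32769 = 79866$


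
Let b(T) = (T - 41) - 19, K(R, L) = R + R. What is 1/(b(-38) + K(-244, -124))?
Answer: -1/586 ≈ -0.0017065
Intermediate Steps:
K(R, L) = 2*R
b(T) = -60 + T (b(T) = (-41 + T) - 19 = -60 + T)
1/(b(-38) + K(-244, -124)) = 1/((-60 - 38) + 2*(-244)) = 1/(-98 - 488) = 1/(-586) = -1/586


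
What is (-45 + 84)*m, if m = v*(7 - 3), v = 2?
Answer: 312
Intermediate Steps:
m = 8 (m = 2*(7 - 3) = 2*4 = 8)
(-45 + 84)*m = (-45 + 84)*8 = 39*8 = 312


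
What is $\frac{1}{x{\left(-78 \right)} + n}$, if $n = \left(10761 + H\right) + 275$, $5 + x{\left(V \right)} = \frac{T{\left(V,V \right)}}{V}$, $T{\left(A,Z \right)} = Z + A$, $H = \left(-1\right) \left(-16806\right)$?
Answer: $\frac{1}{27839} \approx 3.5921 \cdot 10^{-5}$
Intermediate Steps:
$H = 16806$
$T{\left(A,Z \right)} = A + Z$
$x{\left(V \right)} = -3$ ($x{\left(V \right)} = -5 + \frac{V + V}{V} = -5 + \frac{2 V}{V} = -5 + 2 = -3$)
$n = 27842$ ($n = \left(10761 + 16806\right) + 275 = 27567 + 275 = 27842$)
$\frac{1}{x{\left(-78 \right)} + n} = \frac{1}{-3 + 27842} = \frac{1}{27839}$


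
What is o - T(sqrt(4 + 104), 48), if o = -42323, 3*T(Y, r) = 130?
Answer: -127099/3 ≈ -42366.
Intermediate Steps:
T(Y, r) = 130/3 (T(Y, r) = (1/3)*130 = 130/3)
o - T(sqrt(4 + 104), 48) = -42323 - 1*130/3 = -42323 - 130/3 = -127099/3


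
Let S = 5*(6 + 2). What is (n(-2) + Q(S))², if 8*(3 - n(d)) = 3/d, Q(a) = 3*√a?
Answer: 94761/256 + 153*√10/4 ≈ 491.12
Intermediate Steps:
S = 40 (S = 5*8 = 40)
n(d) = 3 - 3/(8*d)
(n(-2) + Q(S))² = ((3 - 3/8/(-2)) + 3*√40)² = ((3 - 3/8*(-½)) + 3*(2*√10))² = ((3 + 3/16) + 6*√10)² = (51/16 + 6*√10)²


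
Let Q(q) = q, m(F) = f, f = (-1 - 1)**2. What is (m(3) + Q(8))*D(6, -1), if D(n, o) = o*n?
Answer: -72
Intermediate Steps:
f = 4 (f = (-2)**2 = 4)
D(n, o) = n*o
m(F) = 4
(m(3) + Q(8))*D(6, -1) = (4 + 8)*(6*(-1)) = 12*(-6) = -72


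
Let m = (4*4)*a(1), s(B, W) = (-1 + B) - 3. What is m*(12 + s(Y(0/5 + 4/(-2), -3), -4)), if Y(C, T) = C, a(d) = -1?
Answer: -96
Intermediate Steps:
s(B, W) = -4 + B
m = -16 (m = (4*4)*(-1) = 16*(-1) = -16)
m*(12 + s(Y(0/5 + 4/(-2), -3), -4)) = -16*(12 + (-4 + (0/5 + 4/(-2)))) = -16*(12 + (-4 + (0*(⅕) + 4*(-½)))) = -16*(12 + (-4 + (0 - 2))) = -16*(12 + (-4 - 2)) = -16*(12 - 6) = -16*6 = -96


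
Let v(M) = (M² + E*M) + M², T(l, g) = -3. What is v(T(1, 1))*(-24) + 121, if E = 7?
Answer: 193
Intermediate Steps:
v(M) = 2*M² + 7*M (v(M) = (M² + 7*M) + M² = 2*M² + 7*M)
v(T(1, 1))*(-24) + 121 = -3*(7 + 2*(-3))*(-24) + 121 = -3*(7 - 6)*(-24) + 121 = -3*1*(-24) + 121 = -3*(-24) + 121 = 72 + 121 = 193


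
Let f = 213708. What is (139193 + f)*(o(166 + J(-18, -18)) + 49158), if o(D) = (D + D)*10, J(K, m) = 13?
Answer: 18611292938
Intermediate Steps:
o(D) = 20*D (o(D) = (2*D)*10 = 20*D)
(139193 + f)*(o(166 + J(-18, -18)) + 49158) = (139193 + 213708)*(20*(166 + 13) + 49158) = 352901*(20*179 + 49158) = 352901*(3580 + 49158) = 352901*52738 = 18611292938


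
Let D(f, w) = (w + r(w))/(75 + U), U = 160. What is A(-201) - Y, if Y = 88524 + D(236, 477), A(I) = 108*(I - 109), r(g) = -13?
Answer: -28671404/235 ≈ -1.2201e+5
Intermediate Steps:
D(f, w) = -13/235 + w/235 (D(f, w) = (w - 13)/(75 + 160) = (-13 + w)/235 = (-13 + w)*(1/235) = -13/235 + w/235)
A(I) = -11772 + 108*I (A(I) = 108*(-109 + I) = -11772 + 108*I)
Y = 20803604/235 (Y = 88524 + (-13/235 + (1/235)*477) = 88524 + (-13/235 + 477/235) = 88524 + 464/235 = 20803604/235 ≈ 88526.)
A(-201) - Y = (-11772 + 108*(-201)) - 1*20803604/235 = (-11772 - 21708) - 20803604/235 = -33480 - 20803604/235 = -28671404/235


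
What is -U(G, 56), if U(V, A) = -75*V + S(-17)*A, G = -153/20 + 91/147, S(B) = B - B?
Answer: -14765/28 ≈ -527.32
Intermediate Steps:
S(B) = 0
G = -2953/420 (G = -153*1/20 + 91*(1/147) = -153/20 + 13/21 = -2953/420 ≈ -7.0310)
U(V, A) = -75*V (U(V, A) = -75*V + 0*A = -75*V + 0 = -75*V)
-U(G, 56) = -(-75)*(-2953)/420 = -1*14765/28 = -14765/28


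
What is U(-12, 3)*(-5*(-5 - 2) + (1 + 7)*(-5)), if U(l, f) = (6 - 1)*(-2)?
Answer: 50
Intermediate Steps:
U(l, f) = -10 (U(l, f) = 5*(-2) = -10)
U(-12, 3)*(-5*(-5 - 2) + (1 + 7)*(-5)) = -10*(-5*(-5 - 2) + (1 + 7)*(-5)) = -10*(-5*(-7) + 8*(-5)) = -10*(35 - 40) = -10*(-5) = 50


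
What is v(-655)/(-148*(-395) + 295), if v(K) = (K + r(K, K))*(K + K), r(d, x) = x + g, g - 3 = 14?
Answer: 112922/3917 ≈ 28.829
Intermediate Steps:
g = 17 (g = 3 + 14 = 17)
r(d, x) = 17 + x (r(d, x) = x + 17 = 17 + x)
v(K) = 2*K*(17 + 2*K) (v(K) = (K + (17 + K))*(K + K) = (17 + 2*K)*(2*K) = 2*K*(17 + 2*K))
v(-655)/(-148*(-395) + 295) = (2*(-655)*(17 + 2*(-655)))/(-148*(-395) + 295) = (2*(-655)*(17 - 1310))/(58460 + 295) = (2*(-655)*(-1293))/58755 = 1693830*(1/58755) = 112922/3917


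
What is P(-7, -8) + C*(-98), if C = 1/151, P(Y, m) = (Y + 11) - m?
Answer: 1714/151 ≈ 11.351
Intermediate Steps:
P(Y, m) = 11 + Y - m (P(Y, m) = (11 + Y) - m = 11 + Y - m)
C = 1/151 ≈ 0.0066225
P(-7, -8) + C*(-98) = (11 - 7 - 1*(-8)) + (1/151)*(-98) = (11 - 7 + 8) - 98/151 = 12 - 98/151 = 1714/151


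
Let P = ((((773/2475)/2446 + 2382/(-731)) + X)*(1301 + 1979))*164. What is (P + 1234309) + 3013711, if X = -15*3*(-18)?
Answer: 193924090104295196/442536435 ≈ 4.3821e+8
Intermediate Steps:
X = 810 (X = -45*(-18) = 810)
P = 192044186477686496/442536435 (P = ((((773/2475)/2446 + 2382/(-731)) + 810)*(1301 + 1979))*164 = ((((773*(1/2475))*(1/2446) + 2382*(-1/731)) + 810)*3280)*164 = ((((773/2475)*(1/2446) - 2382/731) + 810)*3280)*164 = (((773/6053850 - 2382/731) + 810)*3280)*164 = ((-14419705637/4425364350 + 810)*3280)*164 = ((3570125417863/4425364350)*3280)*164 = (1171001137059064/442536435)*164 = 192044186477686496/442536435 ≈ 4.3396e+8)
(P + 1234309) + 3013711 = (192044186477686496/442536435 + 1234309) + 3013711 = 192590413182234911/442536435 + 3013711 = 193924090104295196/442536435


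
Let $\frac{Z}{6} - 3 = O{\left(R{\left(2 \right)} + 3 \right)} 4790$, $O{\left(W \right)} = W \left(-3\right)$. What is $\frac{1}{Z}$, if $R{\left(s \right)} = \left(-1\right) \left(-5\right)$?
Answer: $- \frac{1}{689742} \approx -1.4498 \cdot 10^{-6}$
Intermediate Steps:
$R{\left(s \right)} = 5$
$O{\left(W \right)} = - 3 W$
$Z = -689742$ ($Z = 18 + 6 - 3 \left(5 + 3\right) 4790 = 18 + 6 \left(-3\right) 8 \cdot 4790 = 18 + 6 \left(\left(-24\right) 4790\right) = 18 + 6 \left(-114960\right) = 18 - 689760 = -689742$)
$\frac{1}{Z} = \frac{1}{-689742} = - \frac{1}{689742}$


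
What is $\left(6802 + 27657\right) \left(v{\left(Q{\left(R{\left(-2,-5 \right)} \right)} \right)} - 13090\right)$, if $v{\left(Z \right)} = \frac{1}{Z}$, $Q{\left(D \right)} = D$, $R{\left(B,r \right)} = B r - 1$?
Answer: $- \frac{4059580331}{9} \approx -4.5106 \cdot 10^{8}$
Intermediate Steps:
$R{\left(B,r \right)} = -1 + B r$
$\left(6802 + 27657\right) \left(v{\left(Q{\left(R{\left(-2,-5 \right)} \right)} \right)} - 13090\right) = \left(6802 + 27657\right) \left(\frac{1}{-1 - -10} - 13090\right) = 34459 \left(\frac{1}{-1 + 10} - 13090\right) = 34459 \left(\frac{1}{9} - 13090\right) = 34459 \left(- \frac{117809}{9}\right) = - \frac{4059580331}{9}$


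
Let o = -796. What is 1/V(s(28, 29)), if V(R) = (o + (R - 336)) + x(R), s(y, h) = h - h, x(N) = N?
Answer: -1/1132 ≈ -0.00088339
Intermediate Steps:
s(y, h) = 0
V(R) = -1132 + 2*R (V(R) = (-796 + (R - 336)) + R = (-796 + (-336 + R)) + R = (-1132 + R) + R = -1132 + 2*R)
1/V(s(28, 29)) = 1/(-1132 + 2*0) = 1/(-1132 + 0) = 1/(-1132) = -1/1132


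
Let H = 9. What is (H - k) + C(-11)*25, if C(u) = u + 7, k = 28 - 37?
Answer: -82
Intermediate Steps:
k = -9
C(u) = 7 + u
(H - k) + C(-11)*25 = (9 - 1*(-9)) + (7 - 11)*25 = (9 + 9) - 4*25 = 18 - 100 = -82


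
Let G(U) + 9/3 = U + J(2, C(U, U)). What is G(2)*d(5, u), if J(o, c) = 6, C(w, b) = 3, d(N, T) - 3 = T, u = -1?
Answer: 10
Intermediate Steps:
d(N, T) = 3 + T
G(U) = 3 + U (G(U) = -3 + (U + 6) = -3 + (6 + U) = 3 + U)
G(2)*d(5, u) = (3 + 2)*(3 - 1) = 5*2 = 10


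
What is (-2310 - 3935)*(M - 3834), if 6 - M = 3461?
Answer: 45519805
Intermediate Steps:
M = -3455 (M = 6 - 1*3461 = 6 - 3461 = -3455)
(-2310 - 3935)*(M - 3834) = (-2310 - 3935)*(-3455 - 3834) = -6245*(-7289) = 45519805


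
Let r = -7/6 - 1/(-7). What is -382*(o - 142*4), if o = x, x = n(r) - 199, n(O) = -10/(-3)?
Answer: 875162/3 ≈ 2.9172e+5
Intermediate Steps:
r = -43/42 (r = -7*1/6 - 1*(-1/7) = -7/6 + 1/7 = -43/42 ≈ -1.0238)
n(O) = 10/3 (n(O) = -10*(-1/3) = 10/3)
x = -587/3 (x = 10/3 - 199 = -587/3 ≈ -195.67)
o = -587/3 ≈ -195.67
-382*(o - 142*4) = -382*(-587/3 - 142*4) = -382*(-587/3 - 568) = -382*(-2291)/3 = -1*(-875162/3) = 875162/3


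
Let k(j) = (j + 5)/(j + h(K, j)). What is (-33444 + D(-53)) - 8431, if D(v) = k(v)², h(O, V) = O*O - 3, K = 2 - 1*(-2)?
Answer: -1046839/25 ≈ -41874.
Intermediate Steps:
K = 4 (K = 2 + 2 = 4)
h(O, V) = -3 + O² (h(O, V) = O² - 3 = -3 + O²)
k(j) = (5 + j)/(13 + j) (k(j) = (j + 5)/(j + (-3 + 4²)) = (5 + j)/(j + (-3 + 16)) = (5 + j)/(j + 13) = (5 + j)/(13 + j))
D(v) = (5 + v)²/(13 + v)² (D(v) = ((5 + v)/(13 + v))² = (5 + v)²/(13 + v)²)
(-33444 + D(-53)) - 8431 = (-33444 + (5 - 53)²/(13 - 53)²) - 8431 = (-33444 + (-48)²/(-40)²) - 8431 = (-33444 + 2304*(1/1600)) - 8431 = (-33444 + 36/25) - 8431 = -836064/25 - 8431 = -1046839/25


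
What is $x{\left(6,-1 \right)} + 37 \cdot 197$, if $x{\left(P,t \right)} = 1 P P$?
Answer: $7325$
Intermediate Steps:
$x{\left(P,t \right)} = P^{2}$ ($x{\left(P,t \right)} = P P = P^{2}$)
$x{\left(6,-1 \right)} + 37 \cdot 197 = 6^{2} + 37 \cdot 197 = 36 + 7289 = 7325$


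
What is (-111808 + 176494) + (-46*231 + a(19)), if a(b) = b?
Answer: 54079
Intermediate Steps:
(-111808 + 176494) + (-46*231 + a(19)) = (-111808 + 176494) + (-46*231 + 19) = 64686 + (-10626 + 19) = 64686 - 10607 = 54079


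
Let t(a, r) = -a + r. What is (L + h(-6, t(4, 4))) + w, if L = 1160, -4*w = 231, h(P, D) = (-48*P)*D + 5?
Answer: 4429/4 ≈ 1107.3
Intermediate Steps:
t(a, r) = r - a
h(P, D) = 5 - 48*D*P (h(P, D) = -48*D*P + 5 = 5 - 48*D*P)
w = -231/4 (w = -1/4*231 = -231/4 ≈ -57.750)
(L + h(-6, t(4, 4))) + w = (1160 + (5 - 48*(4 - 1*4)*(-6))) - 231/4 = (1160 + (5 - 48*(4 - 4)*(-6))) - 231/4 = (1160 + (5 - 48*0*(-6))) - 231/4 = (1160 + (5 + 0)) - 231/4 = (1160 + 5) - 231/4 = 1165 - 231/4 = 4429/4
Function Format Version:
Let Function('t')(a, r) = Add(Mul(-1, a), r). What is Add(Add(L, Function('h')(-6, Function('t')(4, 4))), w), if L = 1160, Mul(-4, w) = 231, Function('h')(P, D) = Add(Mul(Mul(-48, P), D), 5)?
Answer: Rational(4429, 4) ≈ 1107.3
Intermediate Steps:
Function('t')(a, r) = Add(r, Mul(-1, a))
Function('h')(P, D) = Add(5, Mul(-48, D, P)) (Function('h')(P, D) = Add(Mul(-48, D, P), 5) = Add(5, Mul(-48, D, P)))
w = Rational(-231, 4) (w = Mul(Rational(-1, 4), 231) = Rational(-231, 4) ≈ -57.750)
Add(Add(L, Function('h')(-6, Function('t')(4, 4))), w) = Add(Add(1160, Add(5, Mul(-48, Add(4, Mul(-1, 4)), -6))), Rational(-231, 4)) = Add(Add(1160, Add(5, Mul(-48, Add(4, -4), -6))), Rational(-231, 4)) = Add(Add(1160, Add(5, Mul(-48, 0, -6))), Rational(-231, 4)) = Add(Add(1160, Add(5, 0)), Rational(-231, 4)) = Add(Add(1160, 5), Rational(-231, 4)) = Add(1165, Rational(-231, 4)) = Rational(4429, 4)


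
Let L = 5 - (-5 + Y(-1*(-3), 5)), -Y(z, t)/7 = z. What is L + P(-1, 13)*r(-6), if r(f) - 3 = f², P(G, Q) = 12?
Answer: 499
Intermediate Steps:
Y(z, t) = -7*z
r(f) = 3 + f²
L = 31 (L = 5 - (-5 - (-7)*(-3)) = 5 - (-5 - 7*3) = 5 - (-5 - 21) = 5 - 1*(-26) = 5 + 26 = 31)
L + P(-1, 13)*r(-6) = 31 + 12*(3 + (-6)²) = 31 + 12*(3 + 36) = 31 + 12*39 = 31 + 468 = 499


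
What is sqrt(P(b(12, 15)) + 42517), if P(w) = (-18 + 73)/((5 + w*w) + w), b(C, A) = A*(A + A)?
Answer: sqrt(70052254586778)/40591 ≈ 206.20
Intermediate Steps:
b(C, A) = 2*A**2 (b(C, A) = A*(2*A) = 2*A**2)
P(w) = 55/(5 + w + w**2) (P(w) = 55/((5 + w**2) + w) = 55/(5 + w + w**2))
sqrt(P(b(12, 15)) + 42517) = sqrt(55/(5 + 2*15**2 + (2*15**2)**2) + 42517) = sqrt(55/(5 + 2*225 + (2*225)**2) + 42517) = sqrt(55/(5 + 450 + 450**2) + 42517) = sqrt(55/(5 + 450 + 202500) + 42517) = sqrt(55/202955 + 42517) = sqrt(55*(1/202955) + 42517) = sqrt(11/40591 + 42517) = sqrt(1725807558/40591) = sqrt(70052254586778)/40591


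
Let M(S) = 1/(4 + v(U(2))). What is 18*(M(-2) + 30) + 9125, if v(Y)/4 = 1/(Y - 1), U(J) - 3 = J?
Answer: 48343/5 ≈ 9668.6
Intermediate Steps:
U(J) = 3 + J
v(Y) = 4/(-1 + Y) (v(Y) = 4/(Y - 1) = 4/(-1 + Y))
M(S) = ⅕ (M(S) = 1/(4 + 4/(-1 + (3 + 2))) = 1/(4 + 4/(-1 + 5)) = 1/(4 + 4/4) = 1/(4 + 4*(¼)) = 1/(4 + 1) = 1/5 = ⅕)
18*(M(-2) + 30) + 9125 = 18*(⅕ + 30) + 9125 = 18*(151/5) + 9125 = 2718/5 + 9125 = 48343/5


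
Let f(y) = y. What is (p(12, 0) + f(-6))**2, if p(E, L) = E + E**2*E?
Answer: 3006756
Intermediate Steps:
p(E, L) = E + E**3
(p(12, 0) + f(-6))**2 = ((12 + 12**3) - 6)**2 = ((12 + 1728) - 6)**2 = (1740 - 6)**2 = 1734**2 = 3006756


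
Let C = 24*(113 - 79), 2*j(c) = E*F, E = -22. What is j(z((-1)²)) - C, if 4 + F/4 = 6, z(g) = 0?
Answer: -904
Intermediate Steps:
F = 8 (F = -16 + 4*6 = -16 + 24 = 8)
j(c) = -88 (j(c) = (-22*8)/2 = (½)*(-176) = -88)
C = 816 (C = 24*34 = 816)
j(z((-1)²)) - C = -88 - 1*816 = -88 - 816 = -904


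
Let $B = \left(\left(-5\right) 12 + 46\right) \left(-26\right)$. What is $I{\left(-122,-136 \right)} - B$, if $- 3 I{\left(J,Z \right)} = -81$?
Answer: $-337$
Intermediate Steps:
$I{\left(J,Z \right)} = 27$ ($I{\left(J,Z \right)} = \left(- \frac{1}{3}\right) \left(-81\right) = 27$)
$B = 364$ ($B = \left(-60 + 46\right) \left(-26\right) = \left(-14\right) \left(-26\right) = 364$)
$I{\left(-122,-136 \right)} - B = 27 - 364 = -337$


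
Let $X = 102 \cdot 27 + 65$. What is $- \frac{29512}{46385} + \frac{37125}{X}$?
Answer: $\frac{1638848797}{130759315} \approx 12.533$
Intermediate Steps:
$X = 2819$ ($X = 2754 + 65 = 2819$)
$- \frac{29512}{46385} + \frac{37125}{X} = - \frac{29512}{46385} + \frac{37125}{2819} = \frac{1638848797}{130759315}$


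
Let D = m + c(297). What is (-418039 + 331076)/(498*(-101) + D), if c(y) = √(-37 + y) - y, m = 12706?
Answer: 3294941107/1435576061 + 173926*√65/1435576061 ≈ 2.2962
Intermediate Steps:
D = 12409 + 2*√65 (D = 12706 + (√(-37 + 297) - 1*297) = 12706 + (√260 - 297) = 12706 + (2*√65 - 297) = 12706 + (-297 + 2*√65) = 12409 + 2*√65 ≈ 12425.)
(-418039 + 331076)/(498*(-101) + D) = (-418039 + 331076)/(498*(-101) + (12409 + 2*√65)) = -86963/(-50298 + (12409 + 2*√65)) = -86963/(-37889 + 2*√65)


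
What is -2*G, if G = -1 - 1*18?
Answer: 38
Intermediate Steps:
G = -19 (G = -1 - 18 = -19)
-2*G = -2*(-19) = 38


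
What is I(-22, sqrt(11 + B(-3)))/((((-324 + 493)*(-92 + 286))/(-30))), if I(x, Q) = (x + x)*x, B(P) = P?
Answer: -14520/16393 ≈ -0.88574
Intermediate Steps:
I(x, Q) = 2*x**2 (I(x, Q) = (2*x)*x = 2*x**2)
I(-22, sqrt(11 + B(-3)))/((((-324 + 493)*(-92 + 286))/(-30))) = (2*(-22)**2)/((((-324 + 493)*(-92 + 286))/(-30))) = (2*484)/(((169*194)*(-1/30))) = 968/((32786*(-1/30))) = 968/(-16393/15) = 968*(-15/16393) = -14520/16393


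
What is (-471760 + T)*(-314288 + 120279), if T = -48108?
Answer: 100859070812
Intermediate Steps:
(-471760 + T)*(-314288 + 120279) = (-471760 - 48108)*(-314288 + 120279) = -519868*(-194009) = 100859070812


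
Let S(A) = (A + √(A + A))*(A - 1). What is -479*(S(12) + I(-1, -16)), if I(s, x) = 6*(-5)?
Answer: -48858 - 10538*√6 ≈ -74671.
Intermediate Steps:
I(s, x) = -30
S(A) = (-1 + A)*(A + √2*√A) (S(A) = (A + √(2*A))*(-1 + A) = (A + √2*√A)*(-1 + A) = (-1 + A)*(A + √2*√A))
-479*(S(12) + I(-1, -16)) = -479*((12² - 1*12 + √2*12^(3/2) - √2*√12) - 30) = -479*((144 - 12 + √2*(24*√3) - √2*2*√3) - 30) = -479*((144 - 12 + 24*√6 - 2*√6) - 30) = -479*((132 + 22*√6) - 30) = -479*(102 + 22*√6) = -48858 - 10538*√6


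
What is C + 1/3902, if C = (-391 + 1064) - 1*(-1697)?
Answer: 9247741/3902 ≈ 2370.0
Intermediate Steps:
C = 2370 (C = 673 + 1697 = 2370)
C + 1/3902 = 2370 + 1/3902 = 9247741/3902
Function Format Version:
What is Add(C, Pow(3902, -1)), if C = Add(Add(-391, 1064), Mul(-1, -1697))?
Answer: Rational(9247741, 3902) ≈ 2370.0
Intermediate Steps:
C = 2370 (C = Add(673, 1697) = 2370)
Add(C, Pow(3902, -1)) = Add(2370, Pow(3902, -1)) = Add(2370, Rational(1, 3902)) = Rational(9247741, 3902)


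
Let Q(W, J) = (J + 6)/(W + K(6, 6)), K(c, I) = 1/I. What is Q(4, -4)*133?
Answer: 1596/25 ≈ 63.840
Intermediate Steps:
Q(W, J) = (6 + J)/(1/6 + W) (Q(W, J) = (J + 6)/(W + 1/6) = (6 + J)/(W + 1/6) = (6 + J)/(1/6 + W))
Q(4, -4)*133 = (6*(6 - 4)/(1 + 6*4))*133 = (6*2/(1 + 24))*133 = (6*2/25)*133 = (6*(1/25)*2)*133 = (12/25)*133 = 1596/25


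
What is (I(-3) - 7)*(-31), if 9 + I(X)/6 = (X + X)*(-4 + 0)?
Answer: -2573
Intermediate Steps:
I(X) = -54 - 48*X (I(X) = -54 + 6*((X + X)*(-4 + 0)) = -54 + 6*((2*X)*(-4)) = -54 + 6*(-8*X) = -54 - 48*X)
(I(-3) - 7)*(-31) = ((-54 - 48*(-3)) - 7)*(-31) = ((-54 + 144) - 7)*(-31) = (90 - 7)*(-31) = 83*(-31) = -2573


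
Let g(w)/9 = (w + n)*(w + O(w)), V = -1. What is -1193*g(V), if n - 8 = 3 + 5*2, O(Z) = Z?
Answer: 429480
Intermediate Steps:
n = 21 (n = 8 + (3 + 5*2) = 8 + (3 + 10) = 8 + 13 = 21)
g(w) = 18*w*(21 + w) (g(w) = 9*((w + 21)*(w + w)) = 9*((21 + w)*(2*w)) = 9*(2*w*(21 + w)) = 18*w*(21 + w))
-1193*g(V) = -21474*(-1)*(21 - 1) = -21474*(-1)*20 = -1193*(-360) = 429480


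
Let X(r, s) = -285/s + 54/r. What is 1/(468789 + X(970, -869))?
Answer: 421465/197578317573 ≈ 2.1332e-6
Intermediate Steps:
1/(468789 + X(970, -869)) = 1/(468789 + (-285/(-869) + 54/970)) = 1/(468789 + (-285*(-1/869) + 54*(1/970))) = 1/(468789 + (285/869 + 27/485)) = 1/(468789 + 161688/421465) = 1/(197578317573/421465) = 421465/197578317573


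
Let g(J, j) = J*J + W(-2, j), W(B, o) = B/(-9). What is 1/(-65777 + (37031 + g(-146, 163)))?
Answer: -9/66868 ≈ -0.00013459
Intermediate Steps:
W(B, o) = -B/9 (W(B, o) = B*(-⅑) = -B/9)
g(J, j) = 2/9 + J² (g(J, j) = J*J - ⅑*(-2) = J² + 2/9 = 2/9 + J²)
1/(-65777 + (37031 + g(-146, 163))) = 1/(-65777 + (37031 + (2/9 + (-146)²))) = 1/(-65777 + (37031 + (2/9 + 21316))) = 1/(-65777 + (37031 + 191846/9)) = 1/(-65777 + 525125/9) = 1/(-66868/9) = -9/66868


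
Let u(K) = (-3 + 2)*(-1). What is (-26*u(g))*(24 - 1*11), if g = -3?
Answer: -338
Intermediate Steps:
u(K) = 1 (u(K) = -1*(-1) = 1)
(-26*u(g))*(24 - 1*11) = (-26*1)*(24 - 1*11) = -26*(24 - 11) = -26*13 = -338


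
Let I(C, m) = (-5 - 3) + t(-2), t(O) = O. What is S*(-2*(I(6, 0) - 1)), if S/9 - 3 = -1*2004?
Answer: -396198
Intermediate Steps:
I(C, m) = -10 (I(C, m) = (-5 - 3) - 2 = -8 - 2 = -10)
S = -18009 (S = 27 + 9*(-1*2004) = 27 + 9*(-2004) = 27 - 18036 = -18009)
S*(-2*(I(6, 0) - 1)) = -(-36018)*(-10 - 1) = -(-36018)*(-11) = -18009*22 = -396198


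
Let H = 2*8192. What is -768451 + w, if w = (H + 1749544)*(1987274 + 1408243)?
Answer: 5996237776325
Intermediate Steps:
H = 16384
w = 5996238544776 (w = (16384 + 1749544)*(1987274 + 1408243) = 1765928*3395517 = 5996238544776)
-768451 + w = -768451 + 5996238544776 = 5996237776325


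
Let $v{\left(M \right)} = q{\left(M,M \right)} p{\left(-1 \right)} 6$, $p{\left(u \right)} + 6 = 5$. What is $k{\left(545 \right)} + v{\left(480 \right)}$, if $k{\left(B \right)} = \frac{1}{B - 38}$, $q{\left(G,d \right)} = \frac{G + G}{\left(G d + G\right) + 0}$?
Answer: $- \frac{431}{18759} \approx -0.022976$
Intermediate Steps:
$p{\left(u \right)} = -1$ ($p{\left(u \right)} = -6 + 5 = -1$)
$q{\left(G,d \right)} = \frac{2 G}{G + G d}$ ($q{\left(G,d \right)} = \frac{2 G}{\left(G + G d\right) + 0} = \frac{2 G}{G + G d}$)
$v{\left(M \right)} = - \frac{12}{1 + M}$ ($v{\left(M \right)} = \frac{2}{1 + M} \left(-1\right) 6 = - \frac{2}{1 + M} 6 = - \frac{12}{1 + M}$)
$k{\left(B \right)} = \frac{1}{-38 + B}$
$k{\left(545 \right)} + v{\left(480 \right)} = \frac{1}{-38 + 545} - \frac{12}{1 + 480} = \frac{1}{507} - \frac{12}{481} = - \frac{431}{18759}$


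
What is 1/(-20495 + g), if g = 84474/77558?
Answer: -157/3217544 ≈ -4.8795e-5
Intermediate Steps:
g = 171/157 (g = 84474*(1/77558) = 171/157 ≈ 1.0892)
1/(-20495 + g) = 1/(-20495 + 171/157) = 1/(-3217544/157) = -157/3217544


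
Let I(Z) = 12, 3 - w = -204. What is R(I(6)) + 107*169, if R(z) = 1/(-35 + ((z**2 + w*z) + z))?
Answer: 47106216/2605 ≈ 18083.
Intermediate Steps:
w = 207 (w = 3 - 1*(-204) = 3 + 204 = 207)
R(z) = 1/(-35 + z**2 + 208*z) (R(z) = 1/(-35 + ((z**2 + 207*z) + z)) = 1/(-35 + (z**2 + 208*z)) = 1/(-35 + z**2 + 208*z))
R(I(6)) + 107*169 = 1/(-35 + 12**2 + 208*12) + 107*169 = 1/(-35 + 144 + 2496) + 18083 = 1/2605 + 18083 = 47106216/2605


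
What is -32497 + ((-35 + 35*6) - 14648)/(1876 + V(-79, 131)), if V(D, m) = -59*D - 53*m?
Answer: -13179309/406 ≈ -32461.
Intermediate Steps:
-32497 + ((-35 + 35*6) - 14648)/(1876 + V(-79, 131)) = -32497 + ((-35 + 35*6) - 14648)/(1876 + (-59*(-79) - 53*131)) = -32497 + ((-35 + 210) - 14648)/(1876 + (4661 - 6943)) = -32497 + (175 - 14648)/(1876 - 2282) = -32497 - 14473/(-406) = -32497 - 14473*(-1/406) = -32497 + 14473/406 = -13179309/406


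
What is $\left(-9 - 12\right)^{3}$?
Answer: $-9261$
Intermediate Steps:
$\left(-9 - 12\right)^{3} = \left(-21\right)^{3} = -9261$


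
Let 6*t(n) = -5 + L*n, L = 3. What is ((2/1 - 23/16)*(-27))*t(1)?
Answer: 81/16 ≈ 5.0625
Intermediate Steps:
t(n) = -5/6 + n/2 (t(n) = (-5 + 3*n)/6 = -5/6 + n/2)
((2/1 - 23/16)*(-27))*t(1) = ((2/1 - 23/16)*(-27))*(-5/6 + (1/2)*1) = ((2*1 - 23*1/16)*(-27))*(-5/6 + 1/2) = ((2 - 23/16)*(-27))*(-1/3) = ((9/16)*(-27))*(-1/3) = -243/16*(-1/3) = 81/16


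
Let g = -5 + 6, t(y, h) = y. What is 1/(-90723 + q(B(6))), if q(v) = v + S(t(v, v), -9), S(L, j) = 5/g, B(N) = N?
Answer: -1/90712 ≈ -1.1024e-5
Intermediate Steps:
g = 1
S(L, j) = 5 (S(L, j) = 5/1 = 5*1 = 5)
q(v) = 5 + v (q(v) = v + 5 = 5 + v)
1/(-90723 + q(B(6))) = 1/(-90723 + (5 + 6)) = 1/(-90723 + 11) = 1/(-90712) = -1/90712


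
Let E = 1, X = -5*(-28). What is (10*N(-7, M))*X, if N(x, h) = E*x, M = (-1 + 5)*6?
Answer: -9800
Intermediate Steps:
X = 140
M = 24 (M = 4*6 = 24)
N(x, h) = x (N(x, h) = 1*x = x)
(10*N(-7, M))*X = (10*(-7))*140 = -70*140 = -9800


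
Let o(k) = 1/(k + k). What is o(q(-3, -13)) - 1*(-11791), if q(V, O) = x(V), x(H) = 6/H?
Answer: 47163/4 ≈ 11791.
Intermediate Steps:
q(V, O) = 6/V
o(k) = 1/(2*k)
o(q(-3, -13)) - 1*(-11791) = 1/(2*((6/(-3)))) - 1*(-11791) = 1/(2*((6*(-1/3)))) + 11791 = (1/2)/(-2) + 11791 = (1/2)*(-1/2) + 11791 = -1/4 + 11791 = 47163/4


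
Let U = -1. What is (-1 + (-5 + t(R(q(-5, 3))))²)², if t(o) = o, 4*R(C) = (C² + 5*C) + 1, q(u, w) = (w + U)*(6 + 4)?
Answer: 53520509025/256 ≈ 2.0906e+8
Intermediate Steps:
q(u, w) = -10 + 10*w (q(u, w) = (w - 1)*(6 + 4) = (-1 + w)*10 = -10 + 10*w)
R(C) = ¼ + C²/4 + 5*C/4 (R(C) = ((C² + 5*C) + 1)/4 = (1 + C² + 5*C)/4 = ¼ + C²/4 + 5*C/4)
(-1 + (-5 + t(R(q(-5, 3))))²)² = (-1 + (-5 + (¼ + (-10 + 10*3)²/4 + 5*(-10 + 10*3)/4))²)² = (-1 + (-5 + (¼ + (-10 + 30)²/4 + 5*(-10 + 30)/4))²)² = (-1 + (-5 + (¼ + (¼)*20² + (5/4)*20))²)² = (-1 + (-5 + (¼ + (¼)*400 + 25))²)² = (-1 + (-5 + (¼ + 100 + 25))²)² = (-1 + (-5 + 501/4)²)² = (-1 + (481/4)²)² = (-1 + 231361/16)² = (231345/16)² = 53520509025/256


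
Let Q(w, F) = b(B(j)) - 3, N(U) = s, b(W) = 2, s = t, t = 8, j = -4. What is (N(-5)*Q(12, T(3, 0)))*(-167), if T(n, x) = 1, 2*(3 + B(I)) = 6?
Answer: 1336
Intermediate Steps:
B(I) = 0 (B(I) = -3 + (1/2)*6 = -3 + 3 = 0)
s = 8
N(U) = 8
Q(w, F) = -1 (Q(w, F) = 2 - 3 = -1)
(N(-5)*Q(12, T(3, 0)))*(-167) = (8*(-1))*(-167) = -8*(-167) = 1336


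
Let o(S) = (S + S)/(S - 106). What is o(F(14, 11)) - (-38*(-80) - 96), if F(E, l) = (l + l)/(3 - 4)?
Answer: -94197/32 ≈ -2943.7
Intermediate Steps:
F(E, l) = -2*l (F(E, l) = (2*l)/(-1) = (2*l)*(-1) = -2*l)
o(S) = 2*S/(-106 + S) (o(S) = (2*S)/(-106 + S) = 2*S/(-106 + S))
o(F(14, 11)) - (-38*(-80) - 96) = 2*(-2*11)/(-106 - 2*11) - (-38*(-80) - 96) = 2*(-22)/(-106 - 22) - (3040 - 96) = 2*(-22)/(-128) - 1*2944 = 2*(-22)*(-1/128) - 2944 = 11/32 - 2944 = -94197/32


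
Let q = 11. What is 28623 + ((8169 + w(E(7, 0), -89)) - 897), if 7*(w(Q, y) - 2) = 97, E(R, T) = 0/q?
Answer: 251376/7 ≈ 35911.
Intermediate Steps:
E(R, T) = 0 (E(R, T) = 0/11 = 0*(1/11) = 0)
w(Q, y) = 111/7 (w(Q, y) = 2 + (1/7)*97 = 2 + 97/7 = 111/7)
28623 + ((8169 + w(E(7, 0), -89)) - 897) = 28623 + ((8169 + 111/7) - 897) = 28623 + (57294/7 - 897) = 28623 + 51015/7 = 251376/7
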